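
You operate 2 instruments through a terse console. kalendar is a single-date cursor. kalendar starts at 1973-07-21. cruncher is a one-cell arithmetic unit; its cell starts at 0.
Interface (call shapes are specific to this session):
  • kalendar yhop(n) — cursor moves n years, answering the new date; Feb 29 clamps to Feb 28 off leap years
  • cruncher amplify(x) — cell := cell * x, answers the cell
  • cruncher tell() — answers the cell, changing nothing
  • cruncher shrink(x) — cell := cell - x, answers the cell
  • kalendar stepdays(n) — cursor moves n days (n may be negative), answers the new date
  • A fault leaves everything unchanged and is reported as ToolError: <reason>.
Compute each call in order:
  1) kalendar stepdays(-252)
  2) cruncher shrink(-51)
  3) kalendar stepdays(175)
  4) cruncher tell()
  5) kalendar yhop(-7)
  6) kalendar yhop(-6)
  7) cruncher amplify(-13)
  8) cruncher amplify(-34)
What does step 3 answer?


Answer: 1973-05-05

Derivation:
→ kalendar stepdays(n: -252)
← 1972-11-11
→ cruncher shrink(x: -51)
← 51
→ kalendar stepdays(n: 175)
← 1973-05-05
→ cruncher tell()
← 51
→ kalendar yhop(n: -7)
← 1966-05-05
→ kalendar yhop(n: -6)
← 1960-05-05
→ cruncher amplify(x: -13)
← -663
→ cruncher amplify(x: -34)
← 22542


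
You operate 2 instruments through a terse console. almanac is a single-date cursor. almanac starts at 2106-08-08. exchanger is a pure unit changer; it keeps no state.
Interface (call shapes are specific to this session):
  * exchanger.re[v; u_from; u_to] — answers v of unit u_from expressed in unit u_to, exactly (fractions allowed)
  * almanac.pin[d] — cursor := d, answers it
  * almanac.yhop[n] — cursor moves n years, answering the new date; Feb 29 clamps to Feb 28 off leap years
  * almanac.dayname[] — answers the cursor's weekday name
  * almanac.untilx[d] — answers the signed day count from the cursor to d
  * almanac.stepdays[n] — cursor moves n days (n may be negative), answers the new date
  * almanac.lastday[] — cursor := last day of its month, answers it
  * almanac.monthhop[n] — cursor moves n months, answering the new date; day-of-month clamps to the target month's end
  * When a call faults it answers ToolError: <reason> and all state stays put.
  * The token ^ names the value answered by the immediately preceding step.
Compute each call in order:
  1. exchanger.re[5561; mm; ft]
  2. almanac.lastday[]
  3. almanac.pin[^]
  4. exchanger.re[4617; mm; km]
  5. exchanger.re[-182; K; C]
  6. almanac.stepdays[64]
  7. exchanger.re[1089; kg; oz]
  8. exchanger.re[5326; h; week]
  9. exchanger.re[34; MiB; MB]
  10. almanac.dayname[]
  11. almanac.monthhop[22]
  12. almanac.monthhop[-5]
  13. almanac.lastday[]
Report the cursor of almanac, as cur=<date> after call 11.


Answer: cur=2108-09-03

Derivation:
// 1. exchanger.re(5561, mm, ft) == 27805/1524
// 2. almanac.lastday() == 2106-08-31
// 3. almanac.pin(^) == 2106-08-31
// 4. exchanger.re(4617, mm, km) == 4617/1000000
// 5. exchanger.re(-182, K, C) == -9103/20
// 6. almanac.stepdays(64) == 2106-11-03
// 7. exchanger.re(1089, kg, oz) == 158400000000/4123567
// 8. exchanger.re(5326, h, week) == 2663/84
// 9. exchanger.re(34, MiB, MB) == 557056/15625
// 10. almanac.dayname() == Wednesday
// 11. almanac.monthhop(22) == 2108-09-03
// 12. almanac.monthhop(-5) == 2108-04-03
// 13. almanac.lastday() == 2108-04-30


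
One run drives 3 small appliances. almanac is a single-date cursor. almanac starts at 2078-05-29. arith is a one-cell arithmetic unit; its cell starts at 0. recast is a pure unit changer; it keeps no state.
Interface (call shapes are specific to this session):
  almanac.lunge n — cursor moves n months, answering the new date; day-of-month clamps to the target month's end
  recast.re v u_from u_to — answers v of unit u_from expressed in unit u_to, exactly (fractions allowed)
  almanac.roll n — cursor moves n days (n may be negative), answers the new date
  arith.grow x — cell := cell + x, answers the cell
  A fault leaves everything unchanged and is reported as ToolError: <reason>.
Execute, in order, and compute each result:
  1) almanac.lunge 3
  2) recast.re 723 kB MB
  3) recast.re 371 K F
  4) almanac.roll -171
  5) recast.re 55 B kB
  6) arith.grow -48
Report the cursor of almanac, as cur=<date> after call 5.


Answer: cur=2078-03-11

Derivation:
==> almanac.lunge(n→3)
<== 2078-08-29
==> recast.re(v→723, u_from→kB, u_to→MB)
<== 723/1000
==> recast.re(v→371, u_from→K, u_to→F)
<== 20813/100
==> almanac.roll(n→-171)
<== 2078-03-11
==> recast.re(v→55, u_from→B, u_to→kB)
<== 11/200
==> arith.grow(x→-48)
<== -48


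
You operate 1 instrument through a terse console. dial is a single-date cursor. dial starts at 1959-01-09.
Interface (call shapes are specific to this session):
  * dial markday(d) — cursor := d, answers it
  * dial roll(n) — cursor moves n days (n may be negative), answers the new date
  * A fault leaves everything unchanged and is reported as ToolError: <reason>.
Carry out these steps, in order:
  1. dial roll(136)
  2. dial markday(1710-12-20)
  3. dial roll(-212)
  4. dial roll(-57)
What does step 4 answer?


Answer: 1710-03-26

Derivation:
Do: dial roll[n→136]
See: 1959-05-25
Do: dial markday[d→1710-12-20]
See: 1710-12-20
Do: dial roll[n→-212]
See: 1710-05-22
Do: dial roll[n→-57]
See: 1710-03-26


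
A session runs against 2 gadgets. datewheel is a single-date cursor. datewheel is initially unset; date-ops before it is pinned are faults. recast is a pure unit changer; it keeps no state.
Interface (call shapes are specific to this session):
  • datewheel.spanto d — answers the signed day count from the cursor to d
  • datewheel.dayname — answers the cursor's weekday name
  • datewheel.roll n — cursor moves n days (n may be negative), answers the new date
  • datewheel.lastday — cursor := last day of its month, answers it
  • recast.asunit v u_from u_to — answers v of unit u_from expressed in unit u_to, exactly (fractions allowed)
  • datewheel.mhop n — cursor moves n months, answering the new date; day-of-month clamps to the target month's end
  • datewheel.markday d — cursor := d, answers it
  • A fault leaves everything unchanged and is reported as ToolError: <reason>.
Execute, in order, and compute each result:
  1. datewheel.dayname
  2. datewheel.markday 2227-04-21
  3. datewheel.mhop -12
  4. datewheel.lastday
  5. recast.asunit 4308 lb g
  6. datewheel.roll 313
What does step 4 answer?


Answer: 2226-04-30

Derivation:
;; 1. datewheel.dayname() => ToolError: no date set
;; 2. datewheel.markday(2227-04-21) => 2227-04-21
;; 3. datewheel.mhop(-12) => 2226-04-21
;; 4. datewheel.lastday() => 2226-04-30
;; 5. recast.asunit(4308, lb, g) => 48851898249/25000
;; 6. datewheel.roll(313) => 2227-03-09


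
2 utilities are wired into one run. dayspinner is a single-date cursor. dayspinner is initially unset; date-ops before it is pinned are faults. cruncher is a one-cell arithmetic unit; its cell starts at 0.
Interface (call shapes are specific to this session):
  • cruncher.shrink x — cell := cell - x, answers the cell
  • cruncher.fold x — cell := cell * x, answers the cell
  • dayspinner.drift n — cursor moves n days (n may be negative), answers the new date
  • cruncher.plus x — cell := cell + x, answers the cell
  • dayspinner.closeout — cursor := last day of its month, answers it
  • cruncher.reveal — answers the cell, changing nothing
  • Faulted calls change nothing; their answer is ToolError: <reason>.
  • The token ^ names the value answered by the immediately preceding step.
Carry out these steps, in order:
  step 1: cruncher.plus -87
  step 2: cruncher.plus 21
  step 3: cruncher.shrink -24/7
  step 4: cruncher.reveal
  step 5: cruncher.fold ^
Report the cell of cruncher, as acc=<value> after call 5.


Answer: acc=191844/49

Derivation:
~$ cruncher.plus x→-87
  -87
~$ cruncher.plus x→21
  -66
~$ cruncher.shrink x→-24/7
  -438/7
~$ cruncher.reveal
  -438/7
~$ cruncher.fold x→^
  191844/49


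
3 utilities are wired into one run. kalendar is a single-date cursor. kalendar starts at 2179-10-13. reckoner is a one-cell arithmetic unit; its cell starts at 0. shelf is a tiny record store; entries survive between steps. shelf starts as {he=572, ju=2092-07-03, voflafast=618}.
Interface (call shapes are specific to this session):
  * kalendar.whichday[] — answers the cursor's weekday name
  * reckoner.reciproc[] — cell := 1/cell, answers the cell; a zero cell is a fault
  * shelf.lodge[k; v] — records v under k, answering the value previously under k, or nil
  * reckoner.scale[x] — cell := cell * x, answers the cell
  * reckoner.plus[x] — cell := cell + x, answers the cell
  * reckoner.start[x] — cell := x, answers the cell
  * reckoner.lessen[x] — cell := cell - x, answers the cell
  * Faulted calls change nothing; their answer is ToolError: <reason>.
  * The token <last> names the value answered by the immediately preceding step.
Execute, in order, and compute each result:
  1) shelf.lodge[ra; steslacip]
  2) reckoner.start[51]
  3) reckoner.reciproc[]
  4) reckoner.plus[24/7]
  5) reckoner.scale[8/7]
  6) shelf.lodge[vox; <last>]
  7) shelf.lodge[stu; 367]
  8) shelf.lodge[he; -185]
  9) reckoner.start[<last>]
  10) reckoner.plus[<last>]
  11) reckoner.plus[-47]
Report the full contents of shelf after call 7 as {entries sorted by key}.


Do: shelf.lodge[k=ra; v=steslacip]
See: nil
Do: reckoner.start[x=51]
See: 51
Do: reckoner.reciproc[]
See: 1/51
Do: reckoner.plus[x=24/7]
See: 1231/357
Do: reckoner.scale[x=8/7]
See: 9848/2499
Do: shelf.lodge[k=vox; v=<last>]
See: nil
Do: shelf.lodge[k=stu; v=367]
See: nil
Do: shelf.lodge[k=he; v=-185]
See: 572
Do: reckoner.start[x=<last>]
See: 572
Do: reckoner.plus[x=<last>]
See: 1144
Do: reckoner.plus[x=-47]
See: 1097

Answer: {he=572, ju=2092-07-03, ra=steslacip, stu=367, voflafast=618, vox=9848/2499}


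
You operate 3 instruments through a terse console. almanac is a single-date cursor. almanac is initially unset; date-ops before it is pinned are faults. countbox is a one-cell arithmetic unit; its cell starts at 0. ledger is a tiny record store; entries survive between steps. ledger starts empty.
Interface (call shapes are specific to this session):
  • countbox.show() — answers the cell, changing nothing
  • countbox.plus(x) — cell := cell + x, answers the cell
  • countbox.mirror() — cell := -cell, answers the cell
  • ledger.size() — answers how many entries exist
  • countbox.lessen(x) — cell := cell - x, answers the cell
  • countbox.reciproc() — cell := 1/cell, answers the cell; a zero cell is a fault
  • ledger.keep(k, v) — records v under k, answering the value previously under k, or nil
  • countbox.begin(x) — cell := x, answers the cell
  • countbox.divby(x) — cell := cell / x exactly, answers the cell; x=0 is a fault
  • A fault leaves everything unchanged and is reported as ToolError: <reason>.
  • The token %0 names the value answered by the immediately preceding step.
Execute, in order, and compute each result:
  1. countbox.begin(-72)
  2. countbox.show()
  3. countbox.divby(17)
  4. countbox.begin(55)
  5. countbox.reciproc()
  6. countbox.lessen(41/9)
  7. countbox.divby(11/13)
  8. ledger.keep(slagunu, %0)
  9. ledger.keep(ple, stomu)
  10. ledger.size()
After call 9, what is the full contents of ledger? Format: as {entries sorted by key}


Answer: {ple=stomu, slagunu=-29198/5445}

Derivation:
I run countbox.begin on x: -72, → -72.
Next I call countbox.show, and observe -72.
Using countbox.divby on x: 17: -72/17.
Now I run countbox.begin on x: 55, yielding 55.
Using countbox.reciproc(), and get 1/55.
I try countbox.lessen on x: 41/9, and see -2246/495.
I use countbox.divby on x: 11/13, → -29198/5445.
I try ledger.keep on k: slagunu, v: %0, and see nil.
Then ledger.keep on k: ple, v: stomu, and get nil.
Now I run ledger.size(), giving 2.


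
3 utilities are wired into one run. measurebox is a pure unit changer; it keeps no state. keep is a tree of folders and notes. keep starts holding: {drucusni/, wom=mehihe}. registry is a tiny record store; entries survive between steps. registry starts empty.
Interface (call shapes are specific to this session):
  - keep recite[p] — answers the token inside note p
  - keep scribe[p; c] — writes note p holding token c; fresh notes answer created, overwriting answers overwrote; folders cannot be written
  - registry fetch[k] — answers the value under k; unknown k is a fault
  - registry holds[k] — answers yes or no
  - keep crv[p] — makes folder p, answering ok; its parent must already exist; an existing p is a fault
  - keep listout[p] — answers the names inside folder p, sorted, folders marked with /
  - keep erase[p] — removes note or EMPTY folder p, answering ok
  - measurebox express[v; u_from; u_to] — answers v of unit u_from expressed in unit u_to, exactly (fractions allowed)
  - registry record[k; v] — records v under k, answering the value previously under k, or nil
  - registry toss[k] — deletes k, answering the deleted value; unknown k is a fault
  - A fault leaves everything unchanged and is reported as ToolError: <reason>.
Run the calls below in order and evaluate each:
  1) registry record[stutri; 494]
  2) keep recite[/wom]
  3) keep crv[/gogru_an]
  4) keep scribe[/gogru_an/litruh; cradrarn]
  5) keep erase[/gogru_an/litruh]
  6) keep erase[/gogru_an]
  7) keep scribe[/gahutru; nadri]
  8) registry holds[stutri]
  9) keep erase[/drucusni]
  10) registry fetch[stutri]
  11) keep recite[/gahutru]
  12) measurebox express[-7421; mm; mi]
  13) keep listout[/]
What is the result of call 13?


Answer: [gahutru, wom]

Derivation:
~$ registry record k: stutri v: 494
:: nil
~$ keep recite p: /wom
:: mehihe
~$ keep crv p: /gogru_an
:: ok
~$ keep scribe p: /gogru_an/litruh c: cradrarn
:: created
~$ keep erase p: /gogru_an/litruh
:: ok
~$ keep erase p: /gogru_an
:: ok
~$ keep scribe p: /gahutru c: nadri
:: created
~$ registry holds k: stutri
:: yes
~$ keep erase p: /drucusni
:: ok
~$ registry fetch k: stutri
:: 494
~$ keep recite p: /gahutru
:: nadri
~$ measurebox express v: -7421 u_from: mm u_to: mi
:: -7421/1609344
~$ keep listout p: /
:: [gahutru, wom]


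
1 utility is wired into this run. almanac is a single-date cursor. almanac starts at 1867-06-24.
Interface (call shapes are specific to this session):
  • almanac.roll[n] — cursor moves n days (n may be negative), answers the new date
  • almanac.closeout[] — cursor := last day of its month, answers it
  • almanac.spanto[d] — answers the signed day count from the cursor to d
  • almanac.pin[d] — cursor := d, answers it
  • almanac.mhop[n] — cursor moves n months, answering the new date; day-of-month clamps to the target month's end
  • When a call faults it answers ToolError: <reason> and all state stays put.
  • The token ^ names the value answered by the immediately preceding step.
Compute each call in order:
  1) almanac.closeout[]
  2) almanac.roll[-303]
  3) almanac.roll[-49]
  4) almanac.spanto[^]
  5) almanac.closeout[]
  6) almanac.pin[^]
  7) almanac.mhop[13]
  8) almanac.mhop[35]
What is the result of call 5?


Answer: 1866-07-31

Derivation:
Do: almanac.closeout[]
See: 1867-06-30
Do: almanac.roll[-303]
See: 1866-08-31
Do: almanac.roll[-49]
See: 1866-07-13
Do: almanac.spanto[^]
See: 0
Do: almanac.closeout[]
See: 1866-07-31
Do: almanac.pin[^]
See: 1866-07-31
Do: almanac.mhop[13]
See: 1867-08-31
Do: almanac.mhop[35]
See: 1870-07-31


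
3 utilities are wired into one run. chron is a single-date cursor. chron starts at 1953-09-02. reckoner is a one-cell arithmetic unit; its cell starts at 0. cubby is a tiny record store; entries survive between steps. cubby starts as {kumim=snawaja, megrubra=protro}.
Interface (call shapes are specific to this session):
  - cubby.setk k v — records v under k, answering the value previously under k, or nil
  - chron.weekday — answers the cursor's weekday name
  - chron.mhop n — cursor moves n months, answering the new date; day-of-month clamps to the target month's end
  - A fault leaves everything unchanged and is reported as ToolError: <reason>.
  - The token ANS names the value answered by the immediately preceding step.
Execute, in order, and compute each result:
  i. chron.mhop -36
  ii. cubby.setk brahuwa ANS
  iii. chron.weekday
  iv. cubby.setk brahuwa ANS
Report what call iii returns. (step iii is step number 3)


Answer: Saturday

Derivation:
% chron.mhop -36
:: 1950-09-02
% cubby.setk brahuwa ANS
:: nil
% chron.weekday
:: Saturday
% cubby.setk brahuwa ANS
:: 1950-09-02


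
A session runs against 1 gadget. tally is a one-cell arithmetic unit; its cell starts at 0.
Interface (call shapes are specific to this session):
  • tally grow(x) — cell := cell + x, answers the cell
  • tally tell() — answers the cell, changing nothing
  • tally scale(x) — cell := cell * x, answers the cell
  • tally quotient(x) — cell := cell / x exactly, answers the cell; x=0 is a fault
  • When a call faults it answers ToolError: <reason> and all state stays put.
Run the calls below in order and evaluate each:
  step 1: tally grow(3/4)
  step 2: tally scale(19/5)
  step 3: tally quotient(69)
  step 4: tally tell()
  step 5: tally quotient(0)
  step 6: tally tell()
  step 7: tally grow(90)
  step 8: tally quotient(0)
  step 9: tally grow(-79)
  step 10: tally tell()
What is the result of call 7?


Answer: 41419/460

Derivation:
~$ tally grow x: 3/4
= 3/4
~$ tally scale x: 19/5
= 57/20
~$ tally quotient x: 69
= 19/460
~$ tally tell
= 19/460
~$ tally quotient x: 0
= ToolError: division by zero
~$ tally tell
= 19/460
~$ tally grow x: 90
= 41419/460
~$ tally quotient x: 0
= ToolError: division by zero
~$ tally grow x: -79
= 5079/460
~$ tally tell
= 5079/460


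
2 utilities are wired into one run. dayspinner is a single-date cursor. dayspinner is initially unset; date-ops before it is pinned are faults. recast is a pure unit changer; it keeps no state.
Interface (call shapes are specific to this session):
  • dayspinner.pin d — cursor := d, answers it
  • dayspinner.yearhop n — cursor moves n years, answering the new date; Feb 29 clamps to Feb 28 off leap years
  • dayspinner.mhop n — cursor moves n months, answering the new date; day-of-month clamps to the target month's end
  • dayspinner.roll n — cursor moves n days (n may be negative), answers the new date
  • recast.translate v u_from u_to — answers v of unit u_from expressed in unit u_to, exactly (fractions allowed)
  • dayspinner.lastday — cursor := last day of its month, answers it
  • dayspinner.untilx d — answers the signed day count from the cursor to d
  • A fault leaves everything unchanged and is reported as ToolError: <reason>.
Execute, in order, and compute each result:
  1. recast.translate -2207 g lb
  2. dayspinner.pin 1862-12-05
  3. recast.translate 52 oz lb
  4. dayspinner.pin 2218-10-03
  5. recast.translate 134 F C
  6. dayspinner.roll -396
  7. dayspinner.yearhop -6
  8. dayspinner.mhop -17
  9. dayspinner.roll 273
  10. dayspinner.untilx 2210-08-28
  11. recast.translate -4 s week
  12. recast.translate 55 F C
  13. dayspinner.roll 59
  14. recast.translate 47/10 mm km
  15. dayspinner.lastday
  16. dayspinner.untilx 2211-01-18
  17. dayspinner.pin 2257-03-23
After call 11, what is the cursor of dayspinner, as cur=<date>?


Answer: cur=2210-12-31

Derivation:
% 1. translate(v='-2207', u_from='g', u_to='lb') ~> -220700000/45359237
% 2. pin(d='1862-12-05') ~> 1862-12-05
% 3. translate(v='52', u_from='oz', u_to='lb') ~> 13/4
% 4. pin(d='2218-10-03') ~> 2218-10-03
% 5. translate(v='134', u_from='F', u_to='C') ~> 170/3
% 6. roll(n='-396') ~> 2217-09-02
% 7. yearhop(n='-6') ~> 2211-09-02
% 8. mhop(n='-17') ~> 2210-04-02
% 9. roll(n='273') ~> 2210-12-31
% 10. untilx(d='2210-08-28') ~> -125
% 11. translate(v='-4', u_from='s', u_to='week') ~> -1/151200
% 12. translate(v='55', u_from='F', u_to='C') ~> 115/9
% 13. roll(n='59') ~> 2211-02-28
% 14. translate(v='47/10', u_from='mm', u_to='km') ~> 47/10000000
% 15. lastday() ~> 2211-02-28
% 16. untilx(d='2211-01-18') ~> -41
% 17. pin(d='2257-03-23') ~> 2257-03-23


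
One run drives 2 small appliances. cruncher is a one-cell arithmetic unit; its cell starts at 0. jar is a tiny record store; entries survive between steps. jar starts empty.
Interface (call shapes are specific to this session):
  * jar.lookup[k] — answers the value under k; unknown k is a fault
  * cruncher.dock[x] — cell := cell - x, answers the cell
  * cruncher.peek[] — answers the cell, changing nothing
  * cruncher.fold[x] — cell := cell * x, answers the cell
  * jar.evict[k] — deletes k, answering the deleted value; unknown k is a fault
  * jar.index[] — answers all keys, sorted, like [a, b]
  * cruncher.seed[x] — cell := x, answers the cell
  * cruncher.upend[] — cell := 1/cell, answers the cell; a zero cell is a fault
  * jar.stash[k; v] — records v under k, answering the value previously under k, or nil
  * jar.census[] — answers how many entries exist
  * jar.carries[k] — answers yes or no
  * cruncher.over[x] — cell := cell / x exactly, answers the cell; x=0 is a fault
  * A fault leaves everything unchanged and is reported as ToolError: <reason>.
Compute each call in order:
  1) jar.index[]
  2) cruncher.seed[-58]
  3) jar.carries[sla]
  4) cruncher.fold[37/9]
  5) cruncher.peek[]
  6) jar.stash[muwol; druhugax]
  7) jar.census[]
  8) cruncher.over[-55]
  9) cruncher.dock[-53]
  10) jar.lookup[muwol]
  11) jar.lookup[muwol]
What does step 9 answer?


Answer: 28381/495

Derivation:
-> jar.index()
<- []
-> cruncher.seed(x='-58')
<- -58
-> jar.carries(k='sla')
<- no
-> cruncher.fold(x='37/9')
<- -2146/9
-> cruncher.peek()
<- -2146/9
-> jar.stash(k='muwol', v='druhugax')
<- nil
-> jar.census()
<- 1
-> cruncher.over(x='-55')
<- 2146/495
-> cruncher.dock(x='-53')
<- 28381/495
-> jar.lookup(k='muwol')
<- druhugax
-> jar.lookup(k='muwol')
<- druhugax


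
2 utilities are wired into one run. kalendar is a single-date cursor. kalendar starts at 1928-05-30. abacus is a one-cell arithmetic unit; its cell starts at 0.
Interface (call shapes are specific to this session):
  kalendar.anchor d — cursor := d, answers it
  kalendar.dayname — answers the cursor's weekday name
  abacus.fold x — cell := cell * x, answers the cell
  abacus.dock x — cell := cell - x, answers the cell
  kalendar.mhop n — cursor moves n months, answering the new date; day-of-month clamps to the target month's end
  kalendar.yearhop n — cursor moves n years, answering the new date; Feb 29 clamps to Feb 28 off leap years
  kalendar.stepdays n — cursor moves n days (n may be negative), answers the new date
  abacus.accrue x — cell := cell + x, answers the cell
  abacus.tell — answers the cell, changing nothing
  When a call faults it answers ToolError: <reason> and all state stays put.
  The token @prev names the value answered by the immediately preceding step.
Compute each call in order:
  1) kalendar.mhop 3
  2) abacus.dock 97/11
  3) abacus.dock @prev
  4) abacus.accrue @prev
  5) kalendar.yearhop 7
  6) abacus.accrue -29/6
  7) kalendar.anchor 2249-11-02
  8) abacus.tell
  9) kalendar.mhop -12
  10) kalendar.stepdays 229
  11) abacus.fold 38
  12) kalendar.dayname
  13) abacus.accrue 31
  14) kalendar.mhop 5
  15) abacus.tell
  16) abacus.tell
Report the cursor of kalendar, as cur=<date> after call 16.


Answer: cur=2249-11-19

Derivation:
// 1. kalendar.mhop(n='3') -> 1928-08-30
// 2. abacus.dock(x='97/11') -> -97/11
// 3. abacus.dock(x='@prev') -> 0
// 4. abacus.accrue(x='@prev') -> 0
// 5. kalendar.yearhop(n='7') -> 1935-08-30
// 6. abacus.accrue(x='-29/6') -> -29/6
// 7. kalendar.anchor(d='2249-11-02') -> 2249-11-02
// 8. abacus.tell() -> -29/6
// 9. kalendar.mhop(n='-12') -> 2248-11-02
// 10. kalendar.stepdays(n='229') -> 2249-06-19
// 11. abacus.fold(x='38') -> -551/3
// 12. kalendar.dayname() -> Tuesday
// 13. abacus.accrue(x='31') -> -458/3
// 14. kalendar.mhop(n='5') -> 2249-11-19
// 15. abacus.tell() -> -458/3
// 16. abacus.tell() -> -458/3


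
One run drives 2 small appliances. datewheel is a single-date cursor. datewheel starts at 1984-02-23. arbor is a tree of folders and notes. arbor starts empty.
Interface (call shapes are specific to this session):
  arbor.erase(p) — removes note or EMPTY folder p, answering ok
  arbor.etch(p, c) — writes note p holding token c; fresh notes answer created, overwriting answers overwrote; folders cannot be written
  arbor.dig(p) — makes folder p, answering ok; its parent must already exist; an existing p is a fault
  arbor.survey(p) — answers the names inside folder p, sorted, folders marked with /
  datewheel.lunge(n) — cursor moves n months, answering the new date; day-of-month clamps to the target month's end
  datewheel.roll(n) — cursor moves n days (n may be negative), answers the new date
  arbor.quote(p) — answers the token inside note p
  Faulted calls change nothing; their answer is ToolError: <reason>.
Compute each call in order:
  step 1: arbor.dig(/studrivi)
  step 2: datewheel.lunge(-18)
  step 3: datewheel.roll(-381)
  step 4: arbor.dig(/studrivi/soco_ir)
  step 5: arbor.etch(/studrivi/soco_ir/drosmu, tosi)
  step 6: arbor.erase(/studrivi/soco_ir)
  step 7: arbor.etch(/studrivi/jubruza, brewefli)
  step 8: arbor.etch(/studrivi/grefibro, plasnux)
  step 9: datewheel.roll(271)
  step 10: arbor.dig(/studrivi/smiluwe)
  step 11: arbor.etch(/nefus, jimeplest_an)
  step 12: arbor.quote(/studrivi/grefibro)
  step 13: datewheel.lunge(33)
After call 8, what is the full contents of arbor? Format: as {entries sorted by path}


// 1. dig(p→/studrivi) => ok
// 2. lunge(n→-18) => 1982-08-23
// 3. roll(n→-381) => 1981-08-07
// 4. dig(p→/studrivi/soco_ir) => ok
// 5. etch(p→/studrivi/soco_ir/drosmu, c→tosi) => created
// 6. erase(p→/studrivi/soco_ir) => ToolError: not empty
// 7. etch(p→/studrivi/jubruza, c→brewefli) => created
// 8. etch(p→/studrivi/grefibro, c→plasnux) => created
// 9. roll(n→271) => 1982-05-05
// 10. dig(p→/studrivi/smiluwe) => ok
// 11. etch(p→/nefus, c→jimeplest_an) => created
// 12. quote(p→/studrivi/grefibro) => plasnux
// 13. lunge(n→33) => 1985-02-05

Answer: {studrivi/, studrivi/grefibro=plasnux, studrivi/jubruza=brewefli, studrivi/soco_ir/, studrivi/soco_ir/drosmu=tosi}


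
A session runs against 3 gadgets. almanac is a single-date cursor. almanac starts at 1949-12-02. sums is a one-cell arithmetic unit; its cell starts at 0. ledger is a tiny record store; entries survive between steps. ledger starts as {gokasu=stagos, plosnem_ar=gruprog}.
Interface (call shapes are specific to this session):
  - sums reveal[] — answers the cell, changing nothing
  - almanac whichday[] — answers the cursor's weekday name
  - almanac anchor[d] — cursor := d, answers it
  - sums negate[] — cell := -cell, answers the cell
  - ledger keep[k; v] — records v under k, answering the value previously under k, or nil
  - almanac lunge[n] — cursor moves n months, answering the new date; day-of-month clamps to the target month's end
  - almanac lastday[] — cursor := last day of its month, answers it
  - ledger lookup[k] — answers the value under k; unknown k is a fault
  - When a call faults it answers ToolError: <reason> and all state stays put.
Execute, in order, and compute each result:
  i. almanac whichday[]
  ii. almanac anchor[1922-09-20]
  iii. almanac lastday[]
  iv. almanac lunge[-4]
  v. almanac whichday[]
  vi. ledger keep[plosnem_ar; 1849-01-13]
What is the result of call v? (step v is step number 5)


Answer: Tuesday

Derivation:
// almanac whichday() => Friday
// almanac anchor(d: 1922-09-20) => 1922-09-20
// almanac lastday() => 1922-09-30
// almanac lunge(n: -4) => 1922-05-30
// almanac whichday() => Tuesday
// ledger keep(k: plosnem_ar, v: 1849-01-13) => gruprog


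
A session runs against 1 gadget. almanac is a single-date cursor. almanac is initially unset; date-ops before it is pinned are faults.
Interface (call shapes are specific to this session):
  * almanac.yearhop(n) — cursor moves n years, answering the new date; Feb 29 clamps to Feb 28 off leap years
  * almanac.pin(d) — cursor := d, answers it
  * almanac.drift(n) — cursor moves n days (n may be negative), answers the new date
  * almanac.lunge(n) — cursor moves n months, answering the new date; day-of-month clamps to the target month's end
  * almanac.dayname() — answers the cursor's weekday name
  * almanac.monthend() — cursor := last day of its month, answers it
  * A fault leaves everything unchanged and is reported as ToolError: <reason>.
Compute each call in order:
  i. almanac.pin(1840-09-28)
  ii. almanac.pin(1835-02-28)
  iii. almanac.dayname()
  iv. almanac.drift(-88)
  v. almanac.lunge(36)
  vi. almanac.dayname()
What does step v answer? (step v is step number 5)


I call almanac.pin passing d='1840-09-28', yielding 1840-09-28.
Next I call almanac.pin passing d='1835-02-28', — result: 1835-02-28.
I use almanac.dayname(), which returns Saturday.
I call almanac.drift passing n='-88', — result: 1834-12-02.
I try almanac.lunge passing n='36', yielding 1837-12-02.
I use almanac.dayname, which returns Saturday.

Answer: 1837-12-02


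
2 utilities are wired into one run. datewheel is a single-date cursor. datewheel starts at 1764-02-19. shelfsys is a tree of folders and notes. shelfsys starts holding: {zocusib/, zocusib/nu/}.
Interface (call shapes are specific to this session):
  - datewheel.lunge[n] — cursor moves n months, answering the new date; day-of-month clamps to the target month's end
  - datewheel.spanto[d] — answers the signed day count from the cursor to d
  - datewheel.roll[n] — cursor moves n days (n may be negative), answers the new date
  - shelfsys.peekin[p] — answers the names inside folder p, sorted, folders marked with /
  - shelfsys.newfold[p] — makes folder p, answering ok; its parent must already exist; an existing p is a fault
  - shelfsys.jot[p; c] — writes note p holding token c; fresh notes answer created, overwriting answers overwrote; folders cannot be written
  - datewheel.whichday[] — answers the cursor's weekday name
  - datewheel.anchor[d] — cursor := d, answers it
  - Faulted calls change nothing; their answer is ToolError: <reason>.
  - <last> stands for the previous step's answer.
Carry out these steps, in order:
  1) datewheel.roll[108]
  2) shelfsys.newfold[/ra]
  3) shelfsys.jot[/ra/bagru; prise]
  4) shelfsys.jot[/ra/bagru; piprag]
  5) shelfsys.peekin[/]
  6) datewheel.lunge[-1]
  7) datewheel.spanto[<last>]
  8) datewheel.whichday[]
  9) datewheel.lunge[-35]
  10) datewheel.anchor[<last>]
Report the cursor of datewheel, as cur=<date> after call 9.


Answer: cur=1761-06-06

Derivation:
% datewheel.roll n: 108
[out] 1764-06-06
% shelfsys.newfold p: /ra
[out] ok
% shelfsys.jot p: /ra/bagru c: prise
[out] created
% shelfsys.jot p: /ra/bagru c: piprag
[out] overwrote
% shelfsys.peekin p: /
[out] [ra/, zocusib/]
% datewheel.lunge n: -1
[out] 1764-05-06
% datewheel.spanto d: <last>
[out] 0
% datewheel.whichday
[out] Sunday
% datewheel.lunge n: -35
[out] 1761-06-06
% datewheel.anchor d: <last>
[out] 1761-06-06


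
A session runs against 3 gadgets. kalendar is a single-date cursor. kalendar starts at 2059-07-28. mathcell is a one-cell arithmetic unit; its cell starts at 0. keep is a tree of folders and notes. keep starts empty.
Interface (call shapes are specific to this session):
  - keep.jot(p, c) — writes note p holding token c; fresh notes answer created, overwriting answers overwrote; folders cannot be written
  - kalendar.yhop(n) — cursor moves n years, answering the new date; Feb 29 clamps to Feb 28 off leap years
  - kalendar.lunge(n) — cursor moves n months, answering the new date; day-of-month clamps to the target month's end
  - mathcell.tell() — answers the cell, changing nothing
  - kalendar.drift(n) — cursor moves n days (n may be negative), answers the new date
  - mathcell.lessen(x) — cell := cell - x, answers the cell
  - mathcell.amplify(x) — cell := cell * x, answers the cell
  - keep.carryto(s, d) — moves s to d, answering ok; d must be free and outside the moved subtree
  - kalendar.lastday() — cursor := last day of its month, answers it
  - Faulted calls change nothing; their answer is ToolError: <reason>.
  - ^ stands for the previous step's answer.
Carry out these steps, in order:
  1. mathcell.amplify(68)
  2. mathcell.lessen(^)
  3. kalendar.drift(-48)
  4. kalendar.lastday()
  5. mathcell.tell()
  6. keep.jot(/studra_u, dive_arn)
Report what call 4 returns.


% mathcell.amplify(x='68') : 0
% mathcell.lessen(x='^') : 0
% kalendar.drift(n='-48') : 2059-06-10
% kalendar.lastday() : 2059-06-30
% mathcell.tell() : 0
% keep.jot(p='/studra_u', c='dive_arn') : created

Answer: 2059-06-30


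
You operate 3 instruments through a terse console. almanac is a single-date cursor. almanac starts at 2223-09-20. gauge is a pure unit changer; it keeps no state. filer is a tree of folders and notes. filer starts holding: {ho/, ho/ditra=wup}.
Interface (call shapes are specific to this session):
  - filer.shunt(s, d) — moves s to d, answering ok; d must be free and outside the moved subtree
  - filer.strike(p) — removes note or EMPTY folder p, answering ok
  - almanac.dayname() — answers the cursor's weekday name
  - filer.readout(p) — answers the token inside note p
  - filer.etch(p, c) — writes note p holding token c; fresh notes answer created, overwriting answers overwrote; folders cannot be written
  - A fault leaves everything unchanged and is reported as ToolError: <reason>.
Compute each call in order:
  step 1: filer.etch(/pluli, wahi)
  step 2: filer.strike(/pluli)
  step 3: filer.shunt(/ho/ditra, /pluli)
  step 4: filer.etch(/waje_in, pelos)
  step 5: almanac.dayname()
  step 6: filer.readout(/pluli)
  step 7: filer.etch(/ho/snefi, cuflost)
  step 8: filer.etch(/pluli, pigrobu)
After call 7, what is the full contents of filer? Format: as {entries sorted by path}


→ filer.etch(p→/pluli, c→wahi)
← created
→ filer.strike(p→/pluli)
← ok
→ filer.shunt(s→/ho/ditra, d→/pluli)
← ok
→ filer.etch(p→/waje_in, c→pelos)
← created
→ almanac.dayname()
← Saturday
→ filer.readout(p→/pluli)
← wup
→ filer.etch(p→/ho/snefi, c→cuflost)
← created
→ filer.etch(p→/pluli, c→pigrobu)
← overwrote

Answer: {ho/, ho/snefi=cuflost, pluli=wup, waje_in=pelos}


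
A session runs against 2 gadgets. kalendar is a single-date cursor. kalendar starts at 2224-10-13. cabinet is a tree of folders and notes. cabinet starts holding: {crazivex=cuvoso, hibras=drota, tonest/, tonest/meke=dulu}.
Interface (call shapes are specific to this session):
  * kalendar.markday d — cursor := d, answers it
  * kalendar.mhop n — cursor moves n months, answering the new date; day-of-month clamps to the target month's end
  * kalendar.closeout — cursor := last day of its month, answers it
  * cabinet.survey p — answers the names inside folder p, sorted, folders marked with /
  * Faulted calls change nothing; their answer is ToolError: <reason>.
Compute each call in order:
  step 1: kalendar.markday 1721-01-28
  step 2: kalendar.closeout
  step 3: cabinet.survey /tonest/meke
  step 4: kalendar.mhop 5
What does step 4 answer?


% 1. kalendar.markday(d=1721-01-28) == 1721-01-28
% 2. kalendar.closeout() == 1721-01-31
% 3. cabinet.survey(p=/tonest/meke) == ToolError: not a directory
% 4. kalendar.mhop(n=5) == 1721-06-30

Answer: 1721-06-30


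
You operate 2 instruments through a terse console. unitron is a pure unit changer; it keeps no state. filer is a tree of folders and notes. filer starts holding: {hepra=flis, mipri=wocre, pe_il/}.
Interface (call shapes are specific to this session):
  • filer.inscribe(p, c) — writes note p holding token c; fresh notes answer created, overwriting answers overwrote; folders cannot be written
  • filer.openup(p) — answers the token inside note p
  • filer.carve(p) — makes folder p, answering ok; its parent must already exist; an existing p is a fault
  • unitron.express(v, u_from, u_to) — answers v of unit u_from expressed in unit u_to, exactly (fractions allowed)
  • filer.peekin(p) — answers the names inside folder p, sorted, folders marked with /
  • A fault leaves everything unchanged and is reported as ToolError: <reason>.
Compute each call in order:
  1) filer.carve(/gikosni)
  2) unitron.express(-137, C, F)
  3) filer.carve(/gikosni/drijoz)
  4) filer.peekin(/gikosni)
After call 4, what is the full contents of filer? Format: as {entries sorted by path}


Answer: {gikosni/, gikosni/drijoz/, hepra=flis, mipri=wocre, pe_il/}

Derivation:
==> carve(p→/gikosni)
<== ok
==> express(v→-137, u_from→C, u_to→F)
<== -1073/5
==> carve(p→/gikosni/drijoz)
<== ok
==> peekin(p→/gikosni)
<== [drijoz/]


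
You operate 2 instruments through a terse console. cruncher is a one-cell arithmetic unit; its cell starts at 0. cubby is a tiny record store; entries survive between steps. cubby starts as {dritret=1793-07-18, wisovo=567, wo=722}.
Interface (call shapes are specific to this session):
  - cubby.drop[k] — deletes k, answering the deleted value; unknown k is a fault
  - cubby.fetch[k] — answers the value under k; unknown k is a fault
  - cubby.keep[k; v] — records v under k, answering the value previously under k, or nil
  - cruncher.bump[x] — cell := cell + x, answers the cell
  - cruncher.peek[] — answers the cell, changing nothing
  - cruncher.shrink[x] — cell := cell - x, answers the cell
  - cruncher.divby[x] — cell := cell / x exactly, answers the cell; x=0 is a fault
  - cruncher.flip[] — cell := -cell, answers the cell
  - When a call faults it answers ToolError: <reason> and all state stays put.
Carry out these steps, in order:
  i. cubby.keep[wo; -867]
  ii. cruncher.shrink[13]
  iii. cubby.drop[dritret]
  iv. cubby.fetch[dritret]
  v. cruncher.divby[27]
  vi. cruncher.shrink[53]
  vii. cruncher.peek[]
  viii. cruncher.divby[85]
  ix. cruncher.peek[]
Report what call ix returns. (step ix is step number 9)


Answer: -1444/2295

Derivation:
# 1. cubby.keep(k→wo, v→-867) -> 722
# 2. cruncher.shrink(x→13) -> -13
# 3. cubby.drop(k→dritret) -> 1793-07-18
# 4. cubby.fetch(k→dritret) -> ToolError: no such key dritret
# 5. cruncher.divby(x→27) -> -13/27
# 6. cruncher.shrink(x→53) -> -1444/27
# 7. cruncher.peek() -> -1444/27
# 8. cruncher.divby(x→85) -> -1444/2295
# 9. cruncher.peek() -> -1444/2295


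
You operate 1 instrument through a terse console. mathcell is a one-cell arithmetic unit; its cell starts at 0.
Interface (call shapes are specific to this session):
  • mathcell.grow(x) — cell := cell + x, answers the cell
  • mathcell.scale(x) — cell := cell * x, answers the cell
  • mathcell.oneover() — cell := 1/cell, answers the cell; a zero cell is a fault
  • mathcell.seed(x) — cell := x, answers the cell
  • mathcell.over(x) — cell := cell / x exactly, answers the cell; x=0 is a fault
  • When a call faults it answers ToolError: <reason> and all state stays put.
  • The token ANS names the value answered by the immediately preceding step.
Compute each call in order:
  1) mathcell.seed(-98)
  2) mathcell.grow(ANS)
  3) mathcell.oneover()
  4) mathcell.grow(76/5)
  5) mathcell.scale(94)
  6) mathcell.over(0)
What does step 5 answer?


>> mathcell.seed(x→-98)
<< -98
>> mathcell.grow(x→ANS)
<< -196
>> mathcell.oneover()
<< -1/196
>> mathcell.grow(x→76/5)
<< 14891/980
>> mathcell.scale(x→94)
<< 699877/490
>> mathcell.over(x→0)
<< ToolError: division by zero

Answer: 699877/490


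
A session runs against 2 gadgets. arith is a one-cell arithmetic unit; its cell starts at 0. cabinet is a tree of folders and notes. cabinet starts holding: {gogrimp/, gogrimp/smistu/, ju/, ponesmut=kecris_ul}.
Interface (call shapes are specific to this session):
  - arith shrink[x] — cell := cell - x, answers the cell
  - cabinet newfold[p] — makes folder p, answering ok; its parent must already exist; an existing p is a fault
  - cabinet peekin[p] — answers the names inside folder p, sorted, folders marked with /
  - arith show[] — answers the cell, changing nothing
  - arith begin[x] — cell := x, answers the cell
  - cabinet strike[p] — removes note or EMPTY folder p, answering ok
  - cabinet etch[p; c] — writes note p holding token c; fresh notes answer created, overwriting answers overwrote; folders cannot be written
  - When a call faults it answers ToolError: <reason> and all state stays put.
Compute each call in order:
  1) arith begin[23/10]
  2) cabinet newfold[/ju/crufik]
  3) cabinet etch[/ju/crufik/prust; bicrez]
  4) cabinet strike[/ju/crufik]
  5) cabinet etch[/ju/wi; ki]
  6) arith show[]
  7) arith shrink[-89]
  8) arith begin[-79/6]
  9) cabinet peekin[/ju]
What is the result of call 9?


-- arith begin(x→23/10) -> 23/10
-- cabinet newfold(p→/ju/crufik) -> ok
-- cabinet etch(p→/ju/crufik/prust, c→bicrez) -> created
-- cabinet strike(p→/ju/crufik) -> ToolError: not empty
-- cabinet etch(p→/ju/wi, c→ki) -> created
-- arith show() -> 23/10
-- arith shrink(x→-89) -> 913/10
-- arith begin(x→-79/6) -> -79/6
-- cabinet peekin(p→/ju) -> [crufik/, wi]

Answer: [crufik/, wi]
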